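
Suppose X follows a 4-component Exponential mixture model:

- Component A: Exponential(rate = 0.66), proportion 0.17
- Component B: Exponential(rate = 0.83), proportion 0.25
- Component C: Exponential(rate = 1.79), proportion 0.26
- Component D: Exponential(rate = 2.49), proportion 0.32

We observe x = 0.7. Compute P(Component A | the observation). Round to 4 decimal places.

Posterior ∝ prior × likelihood, so P(k | x) ∝ P(Z=k) f_k(x); normalise over all components.
Exponential densities:
  f_A = 0.66·e^(−0.66·0.7) = 0.66·e^(−0.4620) = 0.415815
  f_B = 0.83·e^(−0.83·0.7) = 0.83·e^(−0.5810) = 0.464251
  f_C = 1.79·e^(−1.79·0.7) = 1.79·e^(−1.2530) = 0.511307
  f_D = 2.49·e^(−2.49·0.7) = 2.49·e^(−1.7430) = 0.435737
Weight by the priors:
  P(Z=A)·f_A = 0.17 × 0.415815 = 0.0706885
  P(Z=B)·f_B = 0.25 × 0.464251 = 0.116063
  P(Z=C)·f_C = 0.26 × 0.511307 = 0.13294
  P(Z=D)·f_D = 0.32 × 0.435737 = 0.139436
Sum: 0.0706885 + 0.116063 + 0.13294 + 0.139436 = 0.459127
So the posterior for Component A is 0.0706885 / 0.459127 ≈ 0.1540.

0.1540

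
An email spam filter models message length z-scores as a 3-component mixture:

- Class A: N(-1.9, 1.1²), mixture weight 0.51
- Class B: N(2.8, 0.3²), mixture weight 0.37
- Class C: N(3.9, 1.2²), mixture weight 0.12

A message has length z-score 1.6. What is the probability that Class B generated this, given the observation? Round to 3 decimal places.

0.021

Posterior ∝ prior × likelihood, so P(k | x) ∝ π_k f_k(x); normalise over all components.
Normal densities:
  p_A = (1/(1.1·√(2π)))·exp(−(1.6−-1.9)²/(2·1.1²)) = 0.362675·exp(-5.06198) = 0.00229681
  p_B = (1/(0.3·√(2π)))·exp(−(1.6−2.8)²/(2·0.3²)) = 1.329808·exp(-8.00000) = 0.000446101
  p_C = (1/(1.2·√(2π)))·exp(−(1.6−3.9)²/(2·1.2²)) = 0.332452·exp(-1.83681) = 0.0529681
Weight by the priors:
  π_A·p_A = 0.51 × 0.00229681 = 0.00117138
  π_B·p_B = 0.37 × 0.000446101 = 0.000165057
  π_C·p_C = 0.12 × 0.0529681 = 0.00635617
Sum: 0.00117138 + 0.000165057 + 0.00635617 = 0.0076926
P(Class B | x) ≈ 0.021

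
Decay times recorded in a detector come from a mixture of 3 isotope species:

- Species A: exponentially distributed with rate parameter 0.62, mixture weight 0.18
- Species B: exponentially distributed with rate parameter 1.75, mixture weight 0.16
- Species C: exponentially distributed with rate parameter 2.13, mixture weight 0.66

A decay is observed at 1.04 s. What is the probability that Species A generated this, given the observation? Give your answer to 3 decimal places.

0.228

Apply Bayes' rule: the posterior for each component is proportional to its prior times its likelihood at x.
Exponential densities:
  f_A = 0.62·e^(−0.62·1.04) = 0.62·e^(−0.6448) = 0.325356
  f_B = 1.75·e^(−1.75·1.04) = 1.75·e^(−1.8200) = 0.283545
  f_C = 2.13·e^(−2.13·1.04) = 2.13·e^(−2.2152) = 0.23245
Multiply by the mixture weights:
  w_A·f_A = 0.18 × 0.325356 = 0.0585641
  w_B·f_B = 0.16 × 0.283545 = 0.0453672
  w_C·f_C = 0.66 × 0.23245 = 0.153417
Denominator: 0.0585641 + 0.0453672 + 0.153417 = 0.257349
P(Species A | 1.04 s) ≈ 0.228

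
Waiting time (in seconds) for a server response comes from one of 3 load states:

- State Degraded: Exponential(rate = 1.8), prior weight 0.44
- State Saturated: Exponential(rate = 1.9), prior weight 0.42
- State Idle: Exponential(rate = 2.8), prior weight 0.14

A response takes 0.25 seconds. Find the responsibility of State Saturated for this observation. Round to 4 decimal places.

The responsibility of component k is π_k f_k(x) divided by Σ_j π_j f_j(x).
Exponential densities:
  L_Degraded = 1.8·e^(−1.8·0.25) = 1.8·e^(−0.4500) = 1.14773
  L_Saturated = 1.9·e^(−1.9·0.25) = 1.9·e^(−0.4750) = 1.18158
  L_Idle = 2.8·e^(−2.8·0.25) = 2.8·e^(−0.7000) = 1.39044
Unnormalised posteriors:
  π_Degraded·L_Degraded = 0.44 × 1.14773 = 0.505001
  π_Saturated·L_Saturated = 0.42 × 1.18158 = 0.496264
  π_Idle·L_Idle = 0.14 × 1.39044 = 0.194661
Normaliser: 0.505001 + 0.496264 + 0.194661 = 1.19593
Responsibility of State Saturated: 0.496264 / 1.19593 ≈ 0.4150

0.4150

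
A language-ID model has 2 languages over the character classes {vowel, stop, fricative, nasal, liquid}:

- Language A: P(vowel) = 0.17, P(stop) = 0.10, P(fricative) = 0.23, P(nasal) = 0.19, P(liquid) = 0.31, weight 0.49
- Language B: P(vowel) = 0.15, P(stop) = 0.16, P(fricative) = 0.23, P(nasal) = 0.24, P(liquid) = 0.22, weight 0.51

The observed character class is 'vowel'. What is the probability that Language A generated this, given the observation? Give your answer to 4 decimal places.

The responsibility of component k is P(Z=k) f_k(x) divided by Σ_j P(Z=j) f_j(x).
Evaluate each component's likelihood at the observed value:
  p_A = P(vowel | comp) = 0.17
  p_B = P(vowel | comp) = 0.15
Multiply by the mixture weights:
  P(Z=A)·p_A = 0.49 × 0.17 = 0.0833
  P(Z=B)·p_B = 0.51 × 0.15 = 0.0765
Denominator: 0.0833 + 0.0765 = 0.1598
P(Language A | x) = 0.0833 / 0.1598 ≈ 0.5213

0.5213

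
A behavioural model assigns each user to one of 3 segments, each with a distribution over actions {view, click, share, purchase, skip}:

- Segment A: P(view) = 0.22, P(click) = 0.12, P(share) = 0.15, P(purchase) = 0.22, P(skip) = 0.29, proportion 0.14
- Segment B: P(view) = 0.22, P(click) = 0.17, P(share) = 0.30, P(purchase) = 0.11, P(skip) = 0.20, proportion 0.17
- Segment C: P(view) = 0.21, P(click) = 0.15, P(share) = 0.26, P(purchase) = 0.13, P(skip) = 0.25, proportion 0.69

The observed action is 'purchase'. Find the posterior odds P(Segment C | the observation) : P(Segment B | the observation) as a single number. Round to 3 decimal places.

4.797

Posterior odds = (w_i f_i(x)) / (w_j f_j(x)); the normalising sum cancels.
Component likelihoods at x = 'purchase':
  L_A = P(purchase | comp) = 0.22
  L_B = P(purchase | comp) = 0.11
  L_C = P(purchase | comp) = 0.13
Odds = (0.69/0.17) × (0.13/0.11) = 4.05882 × 1.18182 ≈ 4.797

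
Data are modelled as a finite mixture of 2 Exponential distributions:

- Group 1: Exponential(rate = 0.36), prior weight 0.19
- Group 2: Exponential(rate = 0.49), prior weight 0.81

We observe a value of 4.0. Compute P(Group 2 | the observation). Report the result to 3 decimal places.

Posterior ∝ prior × likelihood, so P(k | x) ∝ P(Z=k) f_k(x); normalise over all components.
Exponential densities:
  f_1 = 0.085294
  f_2 = 0.0690206
Multiply by the mixture weights:
  P(Z=1)·f_1 = 0.19 × 0.085294 = 0.0162059
  P(Z=2)·f_2 = 0.81 × 0.0690206 = 0.0559067
Denominator: 0.0162059 + 0.0559067 = 0.0721126
So the posterior for Group 2 is 0.0559067 / 0.0721126 ≈ 0.775.

0.775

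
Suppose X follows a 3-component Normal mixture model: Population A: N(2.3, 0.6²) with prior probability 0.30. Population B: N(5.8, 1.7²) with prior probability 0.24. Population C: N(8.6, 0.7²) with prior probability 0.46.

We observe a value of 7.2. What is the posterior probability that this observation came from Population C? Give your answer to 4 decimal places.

0.4693

The responsibility of component k is π_k f_k(x) divided by Σ_j π_j f_j(x).
Component likelihoods at x = 7.2:
  L_A = (1/(0.6·√(2π)))·exp(−(7.2−2.3)²/(2·0.6²)) = 0.664904·exp(-33.34722) = 2.18899e-15
  L_B = (1/(1.7·√(2π)))·exp(−(7.2−5.8)²/(2·1.7²)) = 0.234672·exp(-0.33910) = 0.167183
  L_C = (1/(0.7·√(2π)))·exp(−(7.2−8.6)²/(2·0.7²)) = 0.569918·exp(-2.00000) = 0.07713
Weight by the priors:
  π_A·L_A = 0.30 × 2.18899e-15 = 6.56698e-16
  π_B·L_B = 0.24 × 0.167183 = 0.0401239
  π_C·L_C = 0.46 × 0.07713 = 0.0354798
Sum: 6.56698e-16 + 0.0401239 + 0.0354798 = 0.0756037
P(Population C | the observation) = 0.0354798 / 0.0756037 ≈ 0.4693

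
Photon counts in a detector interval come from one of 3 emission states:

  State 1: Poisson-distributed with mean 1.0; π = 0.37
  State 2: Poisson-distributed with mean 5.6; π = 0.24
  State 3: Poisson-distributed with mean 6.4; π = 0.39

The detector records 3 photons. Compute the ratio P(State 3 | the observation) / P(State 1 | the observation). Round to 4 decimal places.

1.2480

Posterior odds = (π_i f_i(x)) / (π_j f_j(x)); the normalising sum cancels.
Poisson probabilities:
  p_1 = e^(−1.0)·1.0^3/3! = 0.0613132
  p_2 = e^(−5.6)·5.6^3/3! = 0.108234
  p_3 = e^(−6.4)·6.4^3/3! = 0.0725945
Odds = (0.39/0.37) × (0.0725945/0.0613132) = 1.05405 × 1.18399 ≈ 1.2480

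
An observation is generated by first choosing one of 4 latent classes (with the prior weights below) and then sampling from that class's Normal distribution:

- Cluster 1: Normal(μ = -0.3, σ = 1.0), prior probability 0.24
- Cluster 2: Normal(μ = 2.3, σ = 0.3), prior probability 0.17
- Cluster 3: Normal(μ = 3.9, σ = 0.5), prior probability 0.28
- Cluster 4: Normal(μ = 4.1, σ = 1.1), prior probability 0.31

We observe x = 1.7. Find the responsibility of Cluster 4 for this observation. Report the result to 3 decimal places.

Posterior ∝ prior × likelihood, so P(k | x) ∝ w_k f_k(x); normalise over all components.
Evaluate each component's likelihood at the observed value:
  p_1 = (1/(1.0·√(2π)))·exp(−(1.7−-0.3)²/(2·1.0²)) = 0.398942·exp(-2.00000) = 0.053991
  p_2 = (1/(0.3·√(2π)))·exp(−(1.7−2.3)²/(2·0.3²)) = 1.329808·exp(-2.00000) = 0.17997
  p_3 = (1/(0.5·√(2π)))·exp(−(1.7−3.9)²/(2·0.5²)) = 0.797885·exp(-9.68000) = 4.98849e-05
  p_4 = (1/(1.1·√(2π)))·exp(−(1.7−4.1)²/(2·1.1²)) = 0.362675·exp(-2.38017) = 0.0335602
Multiply by the mixture weights:
  w_1·p_1 = 0.24 × 0.053991 = 0.0129578
  w_2·p_2 = 0.17 × 0.17997 = 0.0305949
  w_3·p_3 = 0.28 × 4.98849e-05 = 1.39678e-05
  w_4·p_4 = 0.31 × 0.0335602 = 0.0104037
Marginal: 0.0129578 + 0.0305949 + 1.39678e-05 + 0.0104037 = 0.0539703
P(Cluster 4 | the observation) = 0.0104037 / 0.0539703 ≈ 0.193

0.193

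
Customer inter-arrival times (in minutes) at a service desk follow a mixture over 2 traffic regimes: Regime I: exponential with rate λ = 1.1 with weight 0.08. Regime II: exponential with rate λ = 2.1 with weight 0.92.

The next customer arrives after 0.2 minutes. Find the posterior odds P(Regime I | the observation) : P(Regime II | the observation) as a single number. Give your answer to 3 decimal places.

0.056

Only the two components matter; the odds are (w_i f_i(x)) / (w_j f_j(x)).
Exponential densities:
  L_I = 1.1·e^(−1.1·0.2) = 1.1·e^(−0.2200) = 0.882771
  L_II = 2.1·e^(−2.1·0.2) = 2.1·e^(−0.4200) = 1.3798
0.0706217 / 1.26941 ≈ 0.056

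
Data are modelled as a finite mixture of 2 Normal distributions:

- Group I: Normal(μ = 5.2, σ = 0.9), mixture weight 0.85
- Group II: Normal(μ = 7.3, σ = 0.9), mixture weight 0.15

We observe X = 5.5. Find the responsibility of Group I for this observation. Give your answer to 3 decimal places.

P(component k | x) = w_k·f_k(x) / marginal(x), where marginal(x) = Σ_j w_j·f_j(x).
Normal densities:
  f_I = 0.419315
  f_II = 0.05999
Multiply by the mixture weights:
  w_I·f_I = 0.85 × 0.419315 = 0.356417
  w_II·f_II = 0.15 × 0.05999 = 0.00899849
Normaliser: 0.356417 + 0.00899849 = 0.365416
P(Group I | 5.5) = 0.356417 / 0.365416 ≈ 0.975

0.975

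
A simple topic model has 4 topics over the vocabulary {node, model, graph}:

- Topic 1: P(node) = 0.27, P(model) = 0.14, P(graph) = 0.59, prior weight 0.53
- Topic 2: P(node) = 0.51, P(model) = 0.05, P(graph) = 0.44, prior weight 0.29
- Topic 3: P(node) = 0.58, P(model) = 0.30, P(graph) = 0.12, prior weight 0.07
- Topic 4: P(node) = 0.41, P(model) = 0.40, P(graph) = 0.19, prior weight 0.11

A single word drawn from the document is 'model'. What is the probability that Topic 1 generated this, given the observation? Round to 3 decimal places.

0.483

By Bayes' theorem, P(k | x) = P(Z=k) f_k(x) / Σ_j P(Z=j) f_j(x).
Categorical probabilities:
  p_1 = 0.14
  p_2 = 0.05
  p_3 = 0.3
  p_4 = 0.4
Weight by the priors:
  P(Z=1)·p_1 = 0.53 × 0.14 = 0.0742
  P(Z=2)·p_2 = 0.29 × 0.05 = 0.0145
  P(Z=3)·p_3 = 0.07 × 0.3 = 0.021
  P(Z=4)·p_4 = 0.11 × 0.4 = 0.044
Normaliser: 0.0742 + 0.0145 + 0.021 + 0.044 = 0.1537
P(Topic 1 | x) = 0.0742 / 0.1537 ≈ 0.483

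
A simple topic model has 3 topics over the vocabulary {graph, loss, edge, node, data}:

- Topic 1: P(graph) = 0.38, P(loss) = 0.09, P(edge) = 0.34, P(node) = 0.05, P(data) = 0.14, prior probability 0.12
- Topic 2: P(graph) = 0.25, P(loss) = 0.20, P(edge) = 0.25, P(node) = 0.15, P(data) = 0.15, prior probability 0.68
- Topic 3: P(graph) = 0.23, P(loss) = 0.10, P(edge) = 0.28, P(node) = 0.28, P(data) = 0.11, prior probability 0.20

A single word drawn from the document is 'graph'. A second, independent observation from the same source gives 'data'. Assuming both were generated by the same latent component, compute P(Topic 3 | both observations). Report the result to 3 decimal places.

P(component k | x) = π_k·f_k(x) / marginal(x), where marginal(x) = Σ_j π_j·f_j(x).
Since both observations come from the same component, the likelihood for component k is f_k(x₁)·f_k(x₂).
  L_1 = [0.38] × [0.14] = 0.0532
  L_2 = [0.25] × [0.15] = 0.0375
  L_3 = [0.23] × [0.11] = 0.0253
Unnormalised posteriors:
  π_1·L_1 = 0.12 × 0.0532 = 0.006384
  π_2·L_2 = 0.68 × 0.0375 = 0.0255
  π_3·L_3 = 0.20 × 0.0253 = 0.00506
Marginal: 0.006384 + 0.0255 + 0.00506 = 0.036944
P(Topic 3 | x) = 0.00506 / 0.036944 ≈ 0.137

0.137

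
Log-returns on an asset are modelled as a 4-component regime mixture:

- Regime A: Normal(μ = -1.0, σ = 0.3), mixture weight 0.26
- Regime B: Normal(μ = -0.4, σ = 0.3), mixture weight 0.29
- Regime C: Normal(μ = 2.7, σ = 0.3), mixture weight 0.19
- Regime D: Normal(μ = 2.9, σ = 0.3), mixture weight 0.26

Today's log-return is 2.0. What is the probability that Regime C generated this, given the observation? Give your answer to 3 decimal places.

0.812

Apply Bayes' rule: the posterior for each component is proportional to its prior times its likelihood at x.
Evaluate each component's likelihood at the observed value:
  f_A = (1/(0.3·√(2π)))·exp(−(2.0−-1.0)²/(2·0.3²)) = 1.329808·exp(-50.00000) = 2.56487e-22
  f_B = (1/(0.3·√(2π)))·exp(−(2.0−-0.4)²/(2·0.3²)) = 1.329808·exp(-32.00000) = 1.68409e-14
  f_C = (1/(0.3·√(2π)))·exp(−(2.0−2.7)²/(2·0.3²)) = 1.329808·exp(-2.72222) = 0.0874063
  f_D = (1/(0.3·√(2π)))·exp(−(2.0−2.9)²/(2·0.3²)) = 1.329808·exp(-4.50000) = 0.0147728
Multiply by the mixture weights:
  w_A·f_A = 0.26 × 2.56487e-22 = 6.66865e-23
  w_B·f_B = 0.29 × 1.68409e-14 = 4.88386e-15
  w_C·f_C = 0.19 × 0.0874063 = 0.0166072
  w_D·f_D = 0.26 × 0.0147728 = 0.00384094
Marginal: 6.66865e-23 + 4.88386e-15 + 0.0166072 + 0.00384094 = 0.0204481
Responsibility of Regime C: 0.0166072 / 0.0204481 ≈ 0.812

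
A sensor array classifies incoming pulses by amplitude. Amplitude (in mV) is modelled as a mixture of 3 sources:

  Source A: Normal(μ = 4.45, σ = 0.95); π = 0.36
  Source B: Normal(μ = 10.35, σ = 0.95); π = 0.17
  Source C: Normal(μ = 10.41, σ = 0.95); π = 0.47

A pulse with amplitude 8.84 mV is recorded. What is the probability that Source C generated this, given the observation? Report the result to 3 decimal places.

0.714

Posterior ∝ prior × likelihood, so P(k | x) ∝ π_k f_k(x); normalise over all components.
Normal densities:
  f_A = (1/(0.95·√(2π)))·exp(−(8.84−4.45)²/(2·0.95²)) = 0.419939·exp(-10.67706) = 9.68716e-06
  f_B = (1/(0.95·√(2π)))·exp(−(8.84−10.35)²/(2·0.95²)) = 0.419939·exp(-1.26321) = 0.118735
  f_C = (1/(0.95·√(2π)))·exp(−(8.84−10.41)²/(2·0.95²)) = 0.419939·exp(-1.36560) = 0.107181
Multiply by the mixture weights:
  π_A·f_A = 0.36 × 9.68716e-06 = 3.48738e-06
  π_B·f_B = 0.17 × 0.118735 = 0.020185
  π_C·f_C = 0.47 × 0.107181 = 0.0503748
Evidence: 3.48738e-06 + 0.020185 + 0.0503748 = 0.0705633
So the posterior for Source C is 0.0503748 / 0.0705633 ≈ 0.714.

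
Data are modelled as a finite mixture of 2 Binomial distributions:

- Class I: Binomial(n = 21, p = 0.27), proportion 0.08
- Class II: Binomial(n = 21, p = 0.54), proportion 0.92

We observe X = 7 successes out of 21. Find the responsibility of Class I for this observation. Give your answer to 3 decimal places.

The responsibility of component k is π_k f_k(x) divided by Σ_j π_j f_j(x).
Component likelihoods at x = 7 successes out of 21:
  L_I = 0.148447
  L_II = 0.0295713
Weight by the priors:
  π_I·L_I = 0.08 × 0.148447 = 0.0118758
  π_II·L_II = 0.92 × 0.0295713 = 0.0272056
Evidence: 0.0118758 + 0.0272056 = 0.0390814
So the posterior for Class I is 0.0118758 / 0.0390814 ≈ 0.304.

0.304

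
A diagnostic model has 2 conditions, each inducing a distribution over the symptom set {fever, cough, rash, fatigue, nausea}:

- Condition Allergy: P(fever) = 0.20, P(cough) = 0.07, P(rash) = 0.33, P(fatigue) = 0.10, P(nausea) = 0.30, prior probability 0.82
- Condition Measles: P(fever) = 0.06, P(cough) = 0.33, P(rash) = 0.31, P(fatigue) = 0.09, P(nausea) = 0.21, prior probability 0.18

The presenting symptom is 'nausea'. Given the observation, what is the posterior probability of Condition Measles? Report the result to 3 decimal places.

Posterior ∝ prior × likelihood, so P(k | x) ∝ π_k f_k(x); normalise over all components.
Evaluate each component's likelihood at the observed value:
  L_Allergy = 0.3
  L_Measles = 0.21
Unnormalised posteriors:
  π_Allergy·L_Allergy = 0.82 × 0.3 = 0.246
  π_Measles·L_Measles = 0.18 × 0.21 = 0.0378
Marginal: 0.246 + 0.0378 = 0.2838
So the posterior for Condition Measles is 0.0378 / 0.2838 ≈ 0.133.

0.133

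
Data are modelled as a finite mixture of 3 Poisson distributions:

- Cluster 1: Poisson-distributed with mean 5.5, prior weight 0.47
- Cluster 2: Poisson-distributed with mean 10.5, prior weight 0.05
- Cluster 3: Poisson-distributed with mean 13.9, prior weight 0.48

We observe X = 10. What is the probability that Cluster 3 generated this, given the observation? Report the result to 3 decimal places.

0.626

By Bayes' theorem, P(k | x) = w_k f_k(x) / Σ_j w_j f_j(x).
Evaluate each component's likelihood at the observed value:
  p_1 = 0.0285262
  p_2 = 0.123606
  p_3 = 0.0681854
Prior × likelihood for each component:
  w_1·p_1 = 0.47 × 0.0285262 = 0.0134073
  w_2·p_2 = 0.05 × 0.123606 = 0.00618028
  w_3·p_3 = 0.48 × 0.0681854 = 0.032729
Sum: 0.0134073 + 0.00618028 + 0.032729 = 0.0523166
So the posterior for Cluster 3 is 0.032729 / 0.0523166 ≈ 0.626.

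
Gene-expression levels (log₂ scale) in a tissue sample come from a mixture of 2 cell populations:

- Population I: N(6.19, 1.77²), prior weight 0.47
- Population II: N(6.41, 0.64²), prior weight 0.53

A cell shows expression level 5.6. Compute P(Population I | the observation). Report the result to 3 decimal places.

P(component k | x) = w_k·f_k(x) / marginal(x), where marginal(x) = Σ_j w_j·f_j(x).
Component likelihoods at x = 5.6:
  p_I = 0.213211
  p_II = 0.279835
Unnormalised posteriors:
  w_I·p_I = 0.47 × 0.213211 = 0.100209
  w_II·p_II = 0.53 × 0.279835 = 0.148313
Sum: 0.100209 + 0.148313 = 0.248522
Responsibility of Population I: 0.100209 / 0.248522 ≈ 0.403

0.403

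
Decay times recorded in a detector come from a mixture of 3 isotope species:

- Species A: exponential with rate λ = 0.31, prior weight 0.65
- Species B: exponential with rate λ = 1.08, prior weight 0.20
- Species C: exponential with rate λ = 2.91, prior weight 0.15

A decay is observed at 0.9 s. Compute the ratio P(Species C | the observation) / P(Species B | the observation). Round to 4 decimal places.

Since P(k|x) ∝ π_k f_k(x), the posterior odds are π_i f_i(x) / (π_j f_j(x)).
Evaluate each component's likelihood at the observed value:
  p_A = 0.31·e^(−0.31·0.9) = 0.31·e^(−0.2790) = 0.234527
  p_B = 1.08·e^(−1.08·0.9) = 1.08·e^(−0.9720) = 0.408592
  p_C = 2.91·e^(−2.91·0.9) = 2.91·e^(−2.6190) = 0.212068
Odds = (0.15/0.20) × (0.212068/0.408592) = 0.75 × 0.519023 ≈ 0.3893

0.3893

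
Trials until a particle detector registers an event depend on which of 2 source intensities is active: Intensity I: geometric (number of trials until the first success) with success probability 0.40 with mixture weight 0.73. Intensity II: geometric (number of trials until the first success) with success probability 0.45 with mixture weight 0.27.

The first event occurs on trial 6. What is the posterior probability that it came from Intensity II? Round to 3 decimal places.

0.212

The responsibility of component k is w_k f_k(x) divided by Σ_j w_j f_j(x).
Evaluate each component's likelihood at the observed value:
  L_I = 0.40·(1−0.40)^5 = 0.40·0.07776 = 0.031104
  L_II = 0.45·(1−0.45)^5 = 0.45·0.0503284 = 0.0226478
Multiply by the mixture weights:
  w_I·L_I = 0.73 × 0.031104 = 0.0227059
  w_II·L_II = 0.27 × 0.0226478 = 0.00611491
Marginal: 0.0227059 + 0.00611491 = 0.0288208
P(Intensity II | the observation) ≈ 0.212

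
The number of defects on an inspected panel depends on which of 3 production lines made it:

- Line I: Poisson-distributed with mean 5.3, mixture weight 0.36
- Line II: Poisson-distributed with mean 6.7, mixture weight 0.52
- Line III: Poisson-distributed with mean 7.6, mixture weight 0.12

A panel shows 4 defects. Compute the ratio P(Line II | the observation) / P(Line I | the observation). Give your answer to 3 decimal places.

Since P(k|x) ∝ π_k f_k(x), the posterior odds are π_i f_i(x) / (π_j f_j(x)).
Component likelihoods at x = 4 defects:
  L_I = e^(−5.3)·5.3^4/4! = 0.164109
  L_II = e^(−6.7)·6.7^4/4! = 0.103351
  L_III = e^(−7.6)·7.6^4/4! = 0.0695673
Posterior odds = (π_II·L_II) / (π_I·L_I) = (0.52·0.103351) / (0.36·0.164109) = 0.0537426 / 0.0590791 ≈ 0.910

0.910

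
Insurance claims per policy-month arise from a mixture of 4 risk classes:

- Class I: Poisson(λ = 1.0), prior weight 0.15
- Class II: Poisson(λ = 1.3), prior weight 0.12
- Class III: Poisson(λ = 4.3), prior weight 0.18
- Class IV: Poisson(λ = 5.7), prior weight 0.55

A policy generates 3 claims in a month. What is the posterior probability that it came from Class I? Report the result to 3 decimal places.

0.083

By Bayes' theorem, P(k | x) = P(Z=k) f_k(x) / Σ_j P(Z=j) f_j(x).
Poisson probabilities:
  L_I = e^(−1.0)·1.0^3/3! = 0.0613132
  L_II = e^(−1.3)·1.3^3/3! = 0.0997921
  L_III = e^(−4.3)·4.3^3/3! = 0.179799
  L_IV = e^(−5.7)·5.7^3/3! = 0.103275
Unnormalised posteriors:
  P(Z=I)·L_I = 0.15 × 0.0613132 = 0.00919699
  P(Z=II)·L_II = 0.12 × 0.0997921 = 0.011975
  P(Z=III)·L_III = 0.18 × 0.179799 = 0.0323639
  P(Z=IV)·L_IV = 0.55 × 0.103275 = 0.0568012
Sum: 0.00919699 + 0.011975 + 0.0323639 + 0.0568012 = 0.110337
So the posterior for Class I is 0.00919699 / 0.110337 ≈ 0.083.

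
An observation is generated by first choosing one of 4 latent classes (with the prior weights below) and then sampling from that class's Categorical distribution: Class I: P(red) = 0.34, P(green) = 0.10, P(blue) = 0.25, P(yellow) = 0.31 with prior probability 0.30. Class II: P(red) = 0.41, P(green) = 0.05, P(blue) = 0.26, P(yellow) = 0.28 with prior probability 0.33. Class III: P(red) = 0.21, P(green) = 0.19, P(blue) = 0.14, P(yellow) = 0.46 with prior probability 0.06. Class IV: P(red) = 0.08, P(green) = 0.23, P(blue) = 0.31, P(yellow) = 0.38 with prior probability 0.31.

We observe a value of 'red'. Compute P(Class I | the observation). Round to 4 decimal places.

0.3713

P(component k | x) = π_k·f_k(x) / marginal(x), where marginal(x) = Σ_j π_j·f_j(x).
Categorical probabilities:
  p_I = 0.34
  p_II = 0.41
  p_III = 0.21
  p_IV = 0.08
Multiply by the mixture weights:
  π_I·p_I = 0.30 × 0.34 = 0.102
  π_II·p_II = 0.33 × 0.41 = 0.1353
  π_III·p_III = 0.06 × 0.21 = 0.0126
  π_IV·p_IV = 0.31 × 0.08 = 0.0248
Marginal: 0.102 + 0.1353 + 0.0126 + 0.0248 = 0.2747
Responsibility of Class I: 0.102 / 0.2747 ≈ 0.3713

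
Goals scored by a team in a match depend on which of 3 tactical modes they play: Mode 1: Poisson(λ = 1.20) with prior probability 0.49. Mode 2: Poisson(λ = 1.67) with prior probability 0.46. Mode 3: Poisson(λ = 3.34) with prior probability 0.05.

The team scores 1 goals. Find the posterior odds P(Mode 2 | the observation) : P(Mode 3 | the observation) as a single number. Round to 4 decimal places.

24.4360

Only the two components matter; the odds are (π_i f_i(x)) / (π_j f_j(x)).
Evaluate each component's likelihood at the observed value:
  p_1 = e^(−1.20)·1.20^1/1! = 0.361433
  p_2 = e^(−1.67)·1.67^1/1! = 0.314373
  p_3 = e^(−3.34)·3.34^1/1! = 0.118359
0.144611 / 0.00591797 ≈ 24.4360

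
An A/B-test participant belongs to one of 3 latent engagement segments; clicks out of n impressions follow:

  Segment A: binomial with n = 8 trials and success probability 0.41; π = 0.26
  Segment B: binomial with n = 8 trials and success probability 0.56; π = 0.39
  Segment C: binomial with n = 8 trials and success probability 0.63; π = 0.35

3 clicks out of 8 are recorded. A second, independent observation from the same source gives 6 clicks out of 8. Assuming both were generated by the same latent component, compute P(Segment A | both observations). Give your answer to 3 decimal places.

0.151

By Bayes' theorem, P(k | x) = P(Z=k) f_k(x) / Σ_j P(Z=j) f_j(x).
Since both observations come from the same component, the likelihood for component k is f_k(x₁)·f_k(x₂).
  f_A = [0.27593] × [0.0462983] = 0.0127751
  f_B = [0.162187] × [0.167183] = 0.0271148
  f_C = [0.0970998] × [0.239665] = 0.0232714
Weight by the priors:
  P(Z=A)·f_A = 0.26 × 0.0127751 = 0.00332153
  P(Z=B)·f_B = 0.39 × 0.0271148 = 0.0105748
  P(Z=C)·f_C = 0.35 × 0.0232714 = 0.008145
Denominator: 0.00332153 + 0.0105748 + 0.008145 = 0.0220413
P(Segment A | data) ≈ 0.151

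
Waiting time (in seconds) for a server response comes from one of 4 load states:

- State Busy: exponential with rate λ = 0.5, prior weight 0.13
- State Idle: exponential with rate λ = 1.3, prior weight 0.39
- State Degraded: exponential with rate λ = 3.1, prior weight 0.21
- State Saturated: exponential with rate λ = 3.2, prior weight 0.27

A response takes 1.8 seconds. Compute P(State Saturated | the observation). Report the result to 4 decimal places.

Apply Bayes' rule: the posterior for each component is proportional to its prior times its likelihood at x.
Evaluate each component's likelihood at the observed value:
  f_Busy = 0.5·e^(−0.5·1.8) = 0.5·e^(−0.9000) = 0.203285
  f_Idle = 1.3·e^(−1.3·1.8) = 1.3·e^(−2.3400) = 0.125226
  f_Degraded = 3.1·e^(−3.1·1.8) = 3.1·e^(−5.5800) = 0.011695
  f_Saturated = 3.2·e^(−3.2·1.8) = 3.2·e^(−5.7600) = 0.0100836
Weight by the priors:
  w_Busy·f_Busy = 0.13 × 0.203285 = 0.026427
  w_Idle·f_Idle = 0.39 × 0.125226 = 0.0488381
  w_Degraded·f_Degraded = 0.21 × 0.011695 = 0.00245594
  w_Saturated·f_Saturated = 0.27 × 0.0100836 = 0.00272256
Marginal: 0.026427 + 0.0488381 + 0.00245594 + 0.00272256 = 0.0804436
P(State Saturated | the observation) ≈ 0.0338

0.0338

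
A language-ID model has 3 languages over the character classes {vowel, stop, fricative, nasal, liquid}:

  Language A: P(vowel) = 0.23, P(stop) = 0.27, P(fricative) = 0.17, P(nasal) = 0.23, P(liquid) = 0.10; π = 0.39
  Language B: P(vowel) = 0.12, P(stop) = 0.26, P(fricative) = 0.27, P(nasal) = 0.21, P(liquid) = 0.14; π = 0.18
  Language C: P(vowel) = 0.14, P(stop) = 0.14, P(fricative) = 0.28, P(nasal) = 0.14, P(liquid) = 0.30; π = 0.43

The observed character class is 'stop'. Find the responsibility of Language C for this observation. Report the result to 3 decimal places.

0.284

P(component k | x) = π_k·f_k(x) / marginal(x), where marginal(x) = Σ_j π_j·f_j(x).
Evaluate each component's likelihood at the observed value:
  f_A = P(stop | comp) = 0.27
  f_B = P(stop | comp) = 0.26
  f_C = P(stop | comp) = 0.14
Unnormalised posteriors:
  π_A·f_A = 0.39 × 0.27 = 0.1053
  π_B·f_B = 0.18 × 0.26 = 0.0468
  π_C·f_C = 0.43 × 0.14 = 0.0602
Marginal: 0.1053 + 0.0468 + 0.0602 = 0.2123
Responsibility of Language C: 0.0602 / 0.2123 ≈ 0.284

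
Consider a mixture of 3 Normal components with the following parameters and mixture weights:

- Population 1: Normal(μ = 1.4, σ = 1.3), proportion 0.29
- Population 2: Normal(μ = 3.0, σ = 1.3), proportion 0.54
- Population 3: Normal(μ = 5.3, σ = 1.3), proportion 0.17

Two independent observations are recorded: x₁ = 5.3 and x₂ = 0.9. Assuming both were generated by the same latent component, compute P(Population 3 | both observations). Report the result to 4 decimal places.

Apply Bayes' rule: the posterior for each component is proportional to its prior times its likelihood at x.
Since both observations come from the same component, the likelihood for component k is f_k(x₁)·f_k(x₂).
  p_1 = [(1/(1.3·√(2π)))·exp(−(5.3−1.4)²/(2·1.3²)) = 0.306879·exp(-4.50000) = 0.00340911] × [0.285] = 0.000971596
  p_2 = [(1/(1.3·√(2π)))·exp(−(5.3−3.0)²/(2·1.3²)) = 0.306879·exp(-1.56509) = 0.064159] × [0.0832392] = 0.00534054
  p_3 = [(1/(1.3·√(2π)))·exp(−(5.3−5.3)²/(2·1.3²)) = 0.306879·exp(-0.00000) = 0.306879] × [0.000998643] = 0.000306462
Unnormalised posteriors:
  w_1·p_1 = 0.29 × 0.000971596 = 0.000281763
  w_2·p_2 = 0.54 × 0.00534054 = 0.00288389
  w_3·p_3 = 0.17 × 0.000306462 = 5.20986e-05
Marginal: 0.000281763 + 0.00288389 + 5.20986e-05 = 0.00321775
Responsibility of Population 3: 5.20986e-05 / 0.00321775 ≈ 0.0162

0.0162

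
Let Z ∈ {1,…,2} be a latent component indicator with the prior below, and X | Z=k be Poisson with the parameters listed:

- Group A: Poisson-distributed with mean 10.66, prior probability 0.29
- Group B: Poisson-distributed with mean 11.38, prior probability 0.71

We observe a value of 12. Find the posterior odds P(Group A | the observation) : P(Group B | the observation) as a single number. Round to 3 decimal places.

The posterior odds equal the prior odds times the likelihood ratio: (π_i/π_j)·(f_i(x)/f_j(x)).
Evaluate each component's likelihood at the observed value:
  f_A = e^(−10.66)·10.66^12/12! = 0.10548
  f_B = e^(−11.38)·11.38^12/12! = 0.112486
Posterior odds = (π_A·f_A) / (π_B·f_B) = (0.29·0.10548) / (0.71·0.112486) = 0.0305892 / 0.0798652 ≈ 0.383

0.383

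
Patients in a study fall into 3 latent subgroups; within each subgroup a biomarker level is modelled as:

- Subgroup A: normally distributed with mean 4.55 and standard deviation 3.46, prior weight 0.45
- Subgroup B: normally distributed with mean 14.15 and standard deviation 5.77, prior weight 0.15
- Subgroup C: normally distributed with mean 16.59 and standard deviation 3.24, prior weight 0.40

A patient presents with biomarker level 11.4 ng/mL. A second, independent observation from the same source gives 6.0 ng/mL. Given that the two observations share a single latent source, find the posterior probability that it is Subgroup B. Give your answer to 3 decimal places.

By Bayes' theorem, P(k | x) = w_k f_k(x) / Σ_j w_j f_j(x).
Since both observations come from the same component, the likelihood for component k is f_k(x₁)·f_k(x₂).
  L_A = [0.0162453] × [0.105608] = 0.00171564
  L_B = [0.0617176] × [0.0254979] = 0.00157367
  L_C = [0.0341335] × [0.000589569] = 2.0124e-05
Weight by the priors:
  w_A·L_A = 0.45 × 0.00171564 = 0.000772038
  w_B·L_B = 0.15 × 0.00157367 = 0.000236051
  w_C·L_C = 0.40 × 2.0124e-05 = 8.04962e-06
Denominator: 0.000772038 + 0.000236051 + 8.04962e-06 = 0.00101614
So the posterior for Subgroup B is 0.000236051 / 0.00101614 ≈ 0.232.

0.232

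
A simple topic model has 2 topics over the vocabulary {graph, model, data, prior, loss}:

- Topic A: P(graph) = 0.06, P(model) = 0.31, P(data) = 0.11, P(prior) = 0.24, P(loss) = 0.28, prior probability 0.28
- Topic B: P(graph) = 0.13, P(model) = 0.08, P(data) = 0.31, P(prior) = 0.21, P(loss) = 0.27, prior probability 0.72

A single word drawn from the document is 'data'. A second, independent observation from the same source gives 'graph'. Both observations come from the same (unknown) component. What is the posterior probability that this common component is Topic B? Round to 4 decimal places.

Posterior ∝ prior × likelihood, so P(k | x) ∝ π_k f_k(x); normalise over all components.
Since both observations come from the same component, the likelihood for component k is f_k(x₁)·f_k(x₂).
  L_A = [P(data | comp) = 0.11] × [0.06] = 0.0066
  L_B = [P(data | comp) = 0.31] × [0.13] = 0.0403
Unnormalised posteriors:
  π_A·L_A = 0.28 × 0.0066 = 0.001848
  π_B·L_B = 0.72 × 0.0403 = 0.029016
Normaliser: 0.001848 + 0.029016 = 0.030864
Responsibility of Topic B: 0.029016 / 0.030864 ≈ 0.9401

0.9401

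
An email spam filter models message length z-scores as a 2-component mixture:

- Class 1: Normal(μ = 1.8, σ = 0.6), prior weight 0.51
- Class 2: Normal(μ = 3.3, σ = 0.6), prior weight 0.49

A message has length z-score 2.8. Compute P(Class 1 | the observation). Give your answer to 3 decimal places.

By Bayes' theorem, P(k | x) = π_k f_k(x) / Σ_j π_j f_j(x).
Component likelihoods at x = 2.8:
  L_1 = 0.165795
  L_2 = 0.469853
Unnormalised posteriors:
  π_1·L_1 = 0.51 × 0.165795 = 0.0845556
  π_2·L_2 = 0.49 × 0.469853 = 0.230228
Sum: 0.0845556 + 0.230228 = 0.314784
P(Class 1 | 2.8) = 0.0845556 / 0.314784 ≈ 0.269

0.269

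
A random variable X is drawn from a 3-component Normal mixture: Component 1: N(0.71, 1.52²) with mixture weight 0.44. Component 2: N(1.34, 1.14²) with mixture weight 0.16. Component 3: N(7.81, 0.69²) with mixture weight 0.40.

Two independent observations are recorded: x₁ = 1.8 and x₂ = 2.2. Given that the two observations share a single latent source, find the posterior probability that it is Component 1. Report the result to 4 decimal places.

0.5161

The responsibility of component k is w_k f_k(x) divided by Σ_j w_j f_j(x).
Since both observations come from the same component, the likelihood for component k is f_k(x₁)·f_k(x₂).
  p_1 = [(1/(1.52·√(2π)))·exp(−(1.8−0.71)²/(2·1.52²)) = 0.262462·exp(-0.25712) = 0.202955] × [0.162333] = 0.0329463
  p_2 = [(1/(1.14·√(2π)))·exp(−(1.8−1.34)²/(2·1.14²)) = 0.349949·exp(-0.08141) = 0.322589] × [0.263286] = 0.084933
  p_3 = [(1/(0.69·√(2π)))·exp(−(1.8−7.81)²/(2·0.69²)) = 0.578177·exp(-37.93331) = 1.94014e-17] × [2.55721e-15] = 4.96134e-32
Unnormalised posteriors:
  w_1·p_1 = 0.44 × 0.0329463 = 0.0144964
  w_2·p_2 = 0.16 × 0.084933 = 0.0135893
  w_3·p_3 = 0.40 × 4.96134e-32 = 1.98454e-32
Normaliser: 0.0144964 + 0.0135893 + 1.98454e-32 = 0.0280857
P(Component 1 | x₁,x₂) ≈ 0.5161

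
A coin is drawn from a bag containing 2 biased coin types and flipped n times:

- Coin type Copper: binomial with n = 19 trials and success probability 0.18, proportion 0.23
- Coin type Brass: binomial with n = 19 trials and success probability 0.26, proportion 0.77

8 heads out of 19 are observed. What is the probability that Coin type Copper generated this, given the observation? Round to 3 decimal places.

The responsibility of component k is π_k f_k(x) divided by Σ_j π_j f_j(x).
Binomial probabilities:
  p_Copper = C(19,8)·0.18^8·0.82^11 = 75582·1.102e-06·0.112707 = 0.00938752
  p_Brass = C(19,8)·0.26^8·0.74^11 = 75582·2.08827e-05·0.0364375 = 0.0575114
Unnormalised posteriors:
  π_Copper·p_Copper = 0.23 × 0.00938752 = 0.00215913
  π_Brass·p_Brass = 0.77 × 0.0575114 = 0.0442838
Normaliser: 0.00215913 + 0.0442838 = 0.0464429
So the posterior for Coin type Copper is 0.00215913 / 0.0464429 ≈ 0.046.

0.046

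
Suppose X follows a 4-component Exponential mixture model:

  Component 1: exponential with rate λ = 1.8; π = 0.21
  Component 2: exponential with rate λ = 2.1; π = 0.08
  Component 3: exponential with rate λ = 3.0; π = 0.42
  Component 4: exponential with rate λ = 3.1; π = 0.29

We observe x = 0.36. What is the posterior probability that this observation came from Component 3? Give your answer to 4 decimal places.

0.4283

Apply Bayes' rule: the posterior for each component is proportional to its prior times its likelihood at x.
Exponential densities:
  f_1 = 1.8·e^(−1.8·0.36) = 1.8·e^(−0.6480) = 0.941564
  f_2 = 2.1·e^(−2.1·0.36) = 2.1·e^(−0.7560) = 0.986036
  f_3 = 3.0·e^(−3.0·0.36) = 3.0·e^(−1.0800) = 1.01879
  f_4 = 3.1·e^(−3.1·0.36) = 3.1·e^(−1.1160) = 1.01552
Unnormalised posteriors:
  P(Z=1)·f_1 = 0.21 × 0.941564 = 0.197728
  P(Z=2)·f_2 = 0.08 × 0.986036 = 0.0788829
  P(Z=3)·f_3 = 0.42 × 1.01879 = 0.42789
  P(Z=4)·f_4 = 0.29 × 1.01552 = 0.294501
Denominator: 0.197728 + 0.0788829 + 0.42789 + 0.294501 = 0.999003
So the posterior for Component 3 is 0.42789 / 0.999003 ≈ 0.4283.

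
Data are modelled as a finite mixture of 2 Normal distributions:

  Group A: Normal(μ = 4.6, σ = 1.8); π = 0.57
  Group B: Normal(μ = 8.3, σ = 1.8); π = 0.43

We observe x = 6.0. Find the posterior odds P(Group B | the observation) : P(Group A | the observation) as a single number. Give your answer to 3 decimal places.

0.451

Posterior odds = (w_i f_i(x)) / (w_j f_j(x)); the normalising sum cancels.
Evaluate each component's likelihood at the observed value:
  L_A = (1/(1.8·√(2π)))·exp(−(6.0−4.6)²/(2·1.8²)) = 0.221635·exp(-0.30247) = 0.163786
  L_B = (1/(1.8·√(2π)))·exp(−(6.0−8.3)²/(2·1.8²)) = 0.221635·exp(-0.81636) = 0.0979711
Odds = (0.43/0.57) × (0.0979711/0.163786) = 0.754386 × 0.598165 ≈ 0.451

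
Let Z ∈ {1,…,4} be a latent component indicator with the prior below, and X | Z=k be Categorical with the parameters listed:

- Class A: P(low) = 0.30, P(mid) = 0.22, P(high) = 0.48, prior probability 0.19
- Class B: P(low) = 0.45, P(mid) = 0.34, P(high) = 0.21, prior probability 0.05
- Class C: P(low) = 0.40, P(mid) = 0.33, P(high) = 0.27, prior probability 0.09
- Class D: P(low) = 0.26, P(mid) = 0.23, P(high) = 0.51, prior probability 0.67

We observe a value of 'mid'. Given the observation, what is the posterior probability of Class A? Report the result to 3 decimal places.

0.172

Posterior ∝ prior × likelihood, so P(k | x) ∝ π_k f_k(x); normalise over all components.
Evaluate each component's likelihood at the observed value:
  f_A = 0.22
  f_B = 0.34
  f_C = 0.33
  f_D = 0.23
Multiply by the mixture weights:
  π_A·f_A = 0.19 × 0.22 = 0.0418
  π_B·f_B = 0.05 × 0.34 = 0.017
  π_C·f_C = 0.09 × 0.33 = 0.0297
  π_D·f_D = 0.67 × 0.23 = 0.1541
Sum: 0.0418 + 0.017 + 0.0297 + 0.1541 = 0.2426
Responsibility of Class A: 0.0418 / 0.2426 ≈ 0.172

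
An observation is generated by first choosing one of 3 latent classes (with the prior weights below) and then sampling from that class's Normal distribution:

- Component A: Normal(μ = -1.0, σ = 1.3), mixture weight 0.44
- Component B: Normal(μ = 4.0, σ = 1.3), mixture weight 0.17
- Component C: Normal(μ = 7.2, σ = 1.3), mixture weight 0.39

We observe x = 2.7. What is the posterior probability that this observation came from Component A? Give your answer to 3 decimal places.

0.069

P(component k | x) = π_k·f_k(x) / marginal(x), where marginal(x) = Σ_j π_j·f_j(x).
Normal densities:
  L_A = 0.00534497
  L_B = 0.186131
  L_C = 0.000767458
Multiply by the mixture weights:
  π_A·L_A = 0.44 × 0.00534497 = 0.00235179
  π_B·L_B = 0.17 × 0.186131 = 0.0316423
  π_C·L_C = 0.39 × 0.000767458 = 0.000299309
Denominator: 0.00235179 + 0.0316423 + 0.000299309 = 0.0342934
So the posterior for Component A is 0.00235179 / 0.0342934 ≈ 0.069.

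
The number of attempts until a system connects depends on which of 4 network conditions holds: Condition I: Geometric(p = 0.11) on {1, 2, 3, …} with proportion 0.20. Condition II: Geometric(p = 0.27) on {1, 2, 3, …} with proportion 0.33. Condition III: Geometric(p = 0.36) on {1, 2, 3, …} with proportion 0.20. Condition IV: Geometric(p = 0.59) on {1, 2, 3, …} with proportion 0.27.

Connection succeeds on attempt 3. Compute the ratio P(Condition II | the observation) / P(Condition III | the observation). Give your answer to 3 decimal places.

1.610

The posterior odds equal the prior odds times the likelihood ratio: (w_i/w_j)·(f_i(x)/f_j(x)).
Geometric probabilities:
  p_I = 0.11·(1−0.11)^2 = 0.11·0.7921 = 0.087131
  p_II = 0.27·(1−0.27)^2 = 0.27·0.5329 = 0.143883
  p_III = 0.36·(1−0.36)^2 = 0.36·0.4096 = 0.147456
  p_IV = 0.59·(1−0.59)^2 = 0.59·0.1681 = 0.099179
Posterior odds = (w_II·p_II) / (w_III·p_III) = (0.33·0.143883) / (0.20·0.147456) = 0.0474814 / 0.0294912 ≈ 1.610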